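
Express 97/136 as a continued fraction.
[0; 1, 2, 2, 19]

Euclidean algorithm steps:
97 = 0 × 136 + 97
136 = 1 × 97 + 39
97 = 2 × 39 + 19
39 = 2 × 19 + 1
19 = 19 × 1 + 0
Continued fraction: [0; 1, 2, 2, 19]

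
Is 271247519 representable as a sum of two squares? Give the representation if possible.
Not possible

Factorization: 271247519 = 101 × 139^3
By Fermat: n is sum of two squares iff every prime p ≡ 3 (mod 4) appears to even power.
Prime(s) ≡ 3 (mod 4) with odd exponent: [(139, 3)]
Therefore 271247519 cannot be expressed as a² + b².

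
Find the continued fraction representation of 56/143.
[0; 2, 1, 1, 4, 6]

Euclidean algorithm steps:
56 = 0 × 143 + 56
143 = 2 × 56 + 31
56 = 1 × 31 + 25
31 = 1 × 25 + 6
25 = 4 × 6 + 1
6 = 6 × 1 + 0
Continued fraction: [0; 2, 1, 1, 4, 6]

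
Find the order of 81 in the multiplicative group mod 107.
53

107 is prime, so ord(81) divides φ(107) = 106.
Divisors of 106: 1, 2, 53, 106.
Repeated squaring: 81^1 ≡ 81, 81^2 ≡ 34, 81^4 ≡ 86, 81^8 ≡ 13, 81^16 ≡ 62, 81^32 ≡ 99, 81^64 ≡ 64 (mod 107).
Test 81^d mod 107 for each divisor d in increasing order:
81^1 ≡ 81
81^2 ≡ 34
81^53 = 81^32·81^16·81^4·81^1 ≡ 1  ← first divisor giving 1
The order is 53.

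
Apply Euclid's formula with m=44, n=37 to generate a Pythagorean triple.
(567, 3256, 3305)

Euclid's formula: a = m² - n², b = 2mn, c = m² + n²
m = 44, n = 37
a = 44² - 37² = 1936 - 1369 = 567
b = 2 × 44 × 37 = 3256
c = 44² + 37² = 1936 + 1369 = 3305
Verification: 567² + 3256² = 321489 + 10601536 = 10923025 = 3305² ✓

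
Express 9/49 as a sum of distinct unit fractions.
1/6 + 1/59 + 1/17346

Greedy algorithm:
9/49: ceiling(49/9) = 6, use 1/6
5/294: ceiling(294/5) = 59, use 1/59
1/17346: ceiling(17346/1) = 17346, use 1/17346
Result: 9/49 = 1/6 + 1/59 + 1/17346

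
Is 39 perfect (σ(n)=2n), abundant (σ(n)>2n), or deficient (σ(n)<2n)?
deficient

Proper divisors of 39: sum = 1 + 3 + 13 = 17
Since 17 < 39, 39 is deficient.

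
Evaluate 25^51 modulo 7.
1

Repeated squaring. Binary of 51 = 110011.
25^1 ≡ 4 (mod 7); 25^2 ≡ 2 (mod 7); 25^4 ≡ 4 (mod 7); 25^8 ≡ 2 (mod 7); 25^16 ≡ 4 (mod 7); 25^32 ≡ 2 (mod 7)
25^51 = 25^1 × 25^2 × 25^16 × 25^32 ≡ 1 (mod 7)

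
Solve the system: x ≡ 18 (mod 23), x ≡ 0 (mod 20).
340

Using Chinese Remainder Theorem:
M = 23 × 20 = 460
M1 = 20, M2 = 23
y1 = 20^(-1) mod 23 = 15
y2 = 23^(-1) mod 20 = 7
x = (18×20×15 + 0×23×7) mod 460 = 340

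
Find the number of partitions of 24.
1575

p(n) counts ways to write n as a sum of positive integers (order ignored).
Euler's pentagonal recurrence: p(k) = p(k-1) + p(k-2) - p(k-5) - p(k-7) + p(k-12) + p(k-15) - ... (offsets j(3j∓1)/2, signs ++--, p(0)=1, p(<0)=0).
DP table for k = 0..23: p(0)=1, p(1)=1, p(2)=2, p(3)=3, p(4)=5, p(5)=7, p(6)=11, p(7)=15, p(8)=22, p(9)=30, p(10)=42, p(11)=56, p(12)=77, p(13)=101, p(14)=135, p(15)=176, p(16)=231, p(17)=297, p(18)=385, p(19)=490, p(20)=627, p(21)=792, p(22)=1002, p(23)=1255.
Final step: p(24) = p(23) + p(22) - p(19) - p(17) + p(12) + p(9) - p(2)
= 1255 + 1002 - 490 - 297 + 77 + 30 - 2
= 1575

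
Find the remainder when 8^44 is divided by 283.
152

Repeated squaring. Binary of 44 = 101100.
8^1 ≡ 8 (mod 283); 8^2 ≡ 64 (mod 283); 8^4 ≡ 134 (mod 283); 8^8 ≡ 127 (mod 283); 8^16 ≡ 281 (mod 283); 8^32 ≡ 4 (mod 283)
8^44 = 8^4 × 8^8 × 8^32 ≡ 152 (mod 283)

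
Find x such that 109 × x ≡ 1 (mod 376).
69

gcd(109, 376) = 1, so the inverse exists.
Extended Euclidean algorithm on (376, 109):
376 = 3 × 109 + 49  ⟹  49 = (1)·376 + (-3)·109
109 = 2 × 49 + 11  ⟹  11 = (-2)·376 + (7)·109
49 = 4 × 11 + 5  ⟹  5 = (9)·376 + (-31)·109
11 = 2 × 5 + 1  ⟹  1 = (-20)·376 + (69)·109
So (69)·109 ≡ 1 (mod 376), i.e. 109^(-1) ≡ 69 (mod 376).
Check: 109 × 69 = 7521 ≡ 1 (mod 376)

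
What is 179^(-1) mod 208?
43

gcd(179, 208) = 1, so the inverse exists.
Extended Euclidean algorithm on (208, 179):
208 = 1 × 179 + 29  ⟹  29 = (1)·208 + (-1)·179
179 = 6 × 29 + 5  ⟹  5 = (-6)·208 + (7)·179
29 = 5 × 5 + 4  ⟹  4 = (31)·208 + (-36)·179
5 = 1 × 4 + 1  ⟹  1 = (-37)·208 + (43)·179
So (43)·179 ≡ 1 (mod 208), i.e. 179^(-1) ≡ 43 (mod 208).
Check: 179 × 43 = 7697 ≡ 1 (mod 208)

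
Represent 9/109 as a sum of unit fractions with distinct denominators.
1/13 + 1/178 + 1/36033 + 1/1817691892 + 1/8260009533788657268

Greedy algorithm:
9/109: ceiling(109/9) = 13, use 1/13
8/1417: ceiling(1417/8) = 178, use 1/178
7/252226: ceiling(252226/7) = 36033, use 1/36033
5/9088459458: ceiling(9088459458/5) = 1817691892, use 1/1817691892
1/8260009533788657268: ceiling(8260009533788657268/1) = 8260009533788657268, use 1/8260009533788657268
Result: 9/109 = 1/13 + 1/178 + 1/36033 + 1/1817691892 + 1/8260009533788657268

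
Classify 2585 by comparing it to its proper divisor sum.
deficient

Proper divisors of 2585: sum = 1 + 5 + 11 + 47 + 55 + 235 + 517 = 871
Since 871 < 2585, 2585 is deficient.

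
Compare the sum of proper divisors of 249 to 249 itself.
deficient

Proper divisors of 249: sum = 1 + 3 + 83 = 87
Since 87 < 249, 249 is deficient.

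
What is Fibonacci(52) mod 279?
165

Matrix identity: Q^n = [[F_(n+1), F_n], [F_n, F_(n-1)]] with Q = [[1,1],[1,0]].
n = 52 = 110100₂. Square-and-multiply, entries mod 279:
Q^1 = [[1,1],[1,0]]
Q^3 = (Q^1)²·Q = [[3,2],[2,1]]
Q^6 = (Q^3)² = [[13,8],[8,5]]
Q^13 = (Q^6)²·Q = [[98,233],[233,144]]
Q^26 = (Q^13)² = [[2,28],[28,253]]
Q^52 = (Q^26)² = [[230,165],[165,65]]
F_52 mod 279 = Q^52[0][1] = 165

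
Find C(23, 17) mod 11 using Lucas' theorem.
0

Using Lucas' theorem:
Write n=23 and k=17 in base 11:
n in base 11: [2, 1]
k in base 11: [1, 6]
C(23,17) mod 11 = ∏ C(n_i, k_i) mod 11
Digit binomials (mod 11): C(2,1) = 2; C(1,6) = 0 (k_i > n_i)
Product: 2 × 0 = 0 ≡ 0 (mod 11)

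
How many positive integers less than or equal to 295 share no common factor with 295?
232

295 = 5 × 59
φ(n) = n × ∏(1 - 1/p) for each prime p dividing n
φ(295) = 295 × (1 - 1/5) × (1 - 1/59) = 232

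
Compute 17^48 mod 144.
1

Repeated squaring. Binary of 48 = 110000.
17^1 ≡ 17 (mod 144); 17^2 ≡ 1 (mod 144); 17^4 ≡ 1 (mod 144); 17^8 ≡ 1 (mod 144); 17^16 ≡ 1 (mod 144); 17^32 ≡ 1 (mod 144)
17^48 = 17^16 × 17^32 ≡ 1 (mod 144)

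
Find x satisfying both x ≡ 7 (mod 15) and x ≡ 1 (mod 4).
37

Using Chinese Remainder Theorem:
M = 15 × 4 = 60
M1 = 4, M2 = 15
y1 = 4^(-1) mod 15 = 4
y2 = 15^(-1) mod 4 = 3
x = (7×4×4 + 1×15×3) mod 60 = 37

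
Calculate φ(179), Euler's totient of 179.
178

179 = 179
φ(n) = n × ∏(1 - 1/p) for each prime p dividing n
φ(179) = 179 × (1 - 1/179) = 178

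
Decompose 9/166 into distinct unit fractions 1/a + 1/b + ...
1/19 + 1/631 + 1/1990174

Greedy algorithm:
9/166: ceiling(166/9) = 19, use 1/19
5/3154: ceiling(3154/5) = 631, use 1/631
1/1990174: ceiling(1990174/1) = 1990174, use 1/1990174
Result: 9/166 = 1/19 + 1/631 + 1/1990174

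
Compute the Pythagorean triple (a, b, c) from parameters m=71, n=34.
(3885, 4828, 6197)

Euclid's formula: a = m² - n², b = 2mn, c = m² + n²
m = 71, n = 34
a = 71² - 34² = 5041 - 1156 = 3885
b = 2 × 71 × 34 = 4828
c = 71² + 34² = 5041 + 1156 = 6197
Verification: 3885² + 4828² = 15093225 + 23309584 = 38402809 = 6197² ✓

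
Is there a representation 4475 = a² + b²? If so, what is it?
Not possible

Factorization: 4475 = 5^2 × 179
By Fermat: n is sum of two squares iff every prime p ≡ 3 (mod 4) appears to even power.
Prime(s) ≡ 3 (mod 4) with odd exponent: [(179, 1)]
Therefore 4475 cannot be expressed as a² + b².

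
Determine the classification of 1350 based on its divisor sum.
abundant

Proper divisors of 1350: sum = 1 + 2 + 3 + 5 + 6 + 9 + 10 + 15 + ... + 225 + 270 + 450 + 675 (23 divisors) = 2370
Since 2370 > 1350, 1350 is abundant.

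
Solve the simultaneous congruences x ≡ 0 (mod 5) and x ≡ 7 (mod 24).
55

Using Chinese Remainder Theorem:
M = 5 × 24 = 120
M1 = 24, M2 = 5
y1 = 24^(-1) mod 5 = 4
y2 = 5^(-1) mod 24 = 5
x = (0×24×4 + 7×5×5) mod 120 = 55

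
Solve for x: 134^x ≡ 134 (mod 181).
1

Baby-step giant-step with step n = ⌈√181⌉ = 14.
Baby steps 134^j mod 181 (j:value) for j=0..13: 0:1, 1:134, 2:37, 3:71, 4:102, 5:93, 6:154, 7:2, 8:87, 9:74, 10:142, 11:23, 12:5, 13:127.
h = 134 is already in the table at j=1, so x = 1.
Check: 134^1 ≡ 134 (mod 181).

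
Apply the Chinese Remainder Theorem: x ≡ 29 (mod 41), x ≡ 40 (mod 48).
808

Using Chinese Remainder Theorem:
M = 41 × 48 = 1968
M1 = 48, M2 = 41
y1 = 48^(-1) mod 41 = 6
y2 = 41^(-1) mod 48 = 41
x = (29×48×6 + 40×41×41) mod 1968 = 808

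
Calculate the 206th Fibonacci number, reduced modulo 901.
846

Matrix identity: Q^n = [[F_(n+1), F_n], [F_n, F_(n-1)]] with Q = [[1,1],[1,0]].
n = 206 = 11001110₂. Square-and-multiply, entries mod 901:
Q^1 = [[1,1],[1,0]]
Q^3 = (Q^1)²·Q = [[3,2],[2,1]]
Q^6 = (Q^3)² = [[13,8],[8,5]]
Q^12 = (Q^6)² = [[233,144],[144,89]]
Q^25 = (Q^12)²·Q = [[659,242],[242,417]]
Q^51 = (Q^25)²·Q = [[1,899],[899,3]]
Q^103 = (Q^51)²·Q = [[898,5],[5,893]]
Q^206 = (Q^103)² = [[34,846],[846,89]]
F_206 mod 901 = Q^206[0][1] = 846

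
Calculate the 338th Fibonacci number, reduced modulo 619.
206

Matrix identity: Q^n = [[F_(n+1), F_n], [F_n, F_(n-1)]] with Q = [[1,1],[1,0]].
n = 338 = 101010010₂. Square-and-multiply, entries mod 619:
Q^1 = [[1,1],[1,0]]
Q^2 = (Q^1)² = [[2,1],[1,1]]
Q^5 = (Q^2)²·Q = [[8,5],[5,3]]
Q^10 = (Q^5)² = [[89,55],[55,34]]
Q^21 = (Q^10)²·Q = [[379,423],[423,575]]
Q^42 = (Q^21)² = [[71,573],[573,117]]
Q^84 = (Q^42)² = [[348,18],[18,330]]
Q^169 = (Q^84)²·Q = [[547,104],[104,443]]
Q^338 = (Q^169)² = [[525,206],[206,319]]
F_338 mod 619 = Q^338[0][1] = 206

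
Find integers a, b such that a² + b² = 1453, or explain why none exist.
3² + 38² (a=3, b=38)

Factorization: 1453 = 1453
By Fermat: n is sum of two squares iff every prime p ≡ 3 (mod 4) appears to even power.
All primes ≡ 3 (mod 4) appear to even power.
Search a = 0, 1, 2, … for 1453 - a² a perfect square: first hit at a = 3: 1453 - 9 = 1444 = 38².
1453 = 3² + 38² = 9 + 1444 ✓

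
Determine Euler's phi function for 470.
184

470 = 2 × 5 × 47
φ(n) = n × ∏(1 - 1/p) for each prime p dividing n
φ(470) = 470 × (1 - 1/2) × (1 - 1/5) × (1 - 1/47) = 184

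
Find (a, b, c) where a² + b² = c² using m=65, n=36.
(2929, 4680, 5521)

Euclid's formula: a = m² - n², b = 2mn, c = m² + n²
m = 65, n = 36
a = 65² - 36² = 4225 - 1296 = 2929
b = 2 × 65 × 36 = 4680
c = 65² + 36² = 4225 + 1296 = 5521
Verification: 2929² + 4680² = 8579041 + 21902400 = 30481441 = 5521² ✓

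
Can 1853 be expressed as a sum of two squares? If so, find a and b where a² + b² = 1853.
2² + 43² (a=2, b=43)

Factorization: 1853 = 17 × 109
By Fermat: n is sum of two squares iff every prime p ≡ 3 (mod 4) appears to even power.
All primes ≡ 3 (mod 4) appear to even power.
Search a = 0, 1, 2, … for 1853 - a² a perfect square: first hit at a = 2: 1853 - 4 = 1849 = 43².
1853 = 2² + 43² = 4 + 1849 ✓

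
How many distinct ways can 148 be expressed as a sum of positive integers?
33549419497

p(n) counts ways to write n as a sum of positive integers (order ignored).
Euler's pentagonal recurrence: p(k) = p(k-1) + p(k-2) - p(k-5) - p(k-7) + p(k-12) + p(k-15) - ... (offsets j(3j∓1)/2, signs ++--, p(0)=1, p(<0)=0).
DP table for k = 0..147: p(0)=1, p(1)=1, p(2)=2, p(3)=3, p(4)=5, p(5)=7, p(6)=11, p(7)=15, p(8)=22, p(9)=30, p(10)=42, p(11)=56, p(12)=77, p(13)=101, p(14)=135, p(15)=176, p(16)=231, p(17)=297, p(18)=385, p(19)=490, p(20)=627, p(21)=792, p(22)=1002, p(23)=1255, p(24)=1575, p(25)=1958, p(26)=2436, p(27)=3010, p(28)=3718, p(29)=4565, p(30)=5604, p(31)=6842, p(32)=8349, p(33)=10143, p(34)=12310, p(35)=14883, p(36)=17977, p(37)=21637, p(38)=26015, p(39)=31185, p(40)=37338, p(41)=44583, p(42)=53174, p(43)=63261, p(44)=75175, p(45)=89134, p(46)=105558, p(47)=124754, p(48)=147273, p(49)=173525, p(50)=204226, p(51)=239943, p(52)=281589, p(53)=329931, p(54)=386155, p(55)=451276, p(56)=526823, p(57)=614154, p(58)=715220, p(59)=831820, p(60)=966467, p(61)=1121505, p(62)=1300156, p(63)=1505499, p(64)=1741630, p(65)=2012558, p(66)=2323520, p(67)=2679689, p(68)=3087735, p(69)=3554345, p(70)=4087968, p(71)=4697205, p(72)=5392783, p(73)=6185689, p(74)=7089500, p(75)=8118264, p(76)=9289091, p(77)=10619863, p(78)=12132164, p(79)=13848650, p(80)=15796476, p(81)=18004327, p(82)=20506255, p(83)=23338469, p(84)=26543660, p(85)=30167357, p(86)=34262962, p(87)=38887673, p(88)=44108109, p(89)=49995925, p(90)=56634173, p(91)=64112359, p(92)=72533807, p(93)=82010177, p(94)=92669720, p(95)=104651419, p(96)=118114304, p(97)=133230930, p(98)=150198136, p(99)=169229875, p(100)=190569292, p(101)=214481126, p(102)=241265379, p(103)=271248950, p(104)=304801365, p(105)=342325709, p(106)=384276336, p(107)=431149389, p(108)=483502844, p(109)=541946240, p(110)=607163746, p(111)=679903203, p(112)=761002156, p(113)=851376628, p(114)=952050665, p(115)=1064144451, p(116)=1188908248, p(117)=1327710076, p(118)=1482074143, p(119)=1653668665, p(120)=1844349560, p(121)=2056148051, p(122)=2291320912, p(123)=2552338241, p(124)=2841940500, p(125)=3163127352, p(126)=3519222692, p(127)=3913864295, p(128)=4351078600, p(129)=4835271870, p(130)=5371315400, p(131)=5964539504, p(132)=6620830889, p(133)=7346629512, p(134)=8149040695, p(135)=9035836076, p(136)=10015581680, p(137)=11097645016, p(138)=12292341831, p(139)=13610949895, p(140)=15065878135, p(141)=16670689208, p(142)=18440293320, p(143)=20390982757, p(144)=22540654445, p(145)=24908858009, p(146)=27517052599, p(147)=30388671978.
Final step: p(148) = p(147) + p(146) - p(143) - p(141) + p(136) + p(133) - p(126) - p(122) + p(113) + p(108) - p(97) - p(91) + p(78) + p(71) - p(56) - p(48) + p(31) + p(22) - p(3)
= 30388671978 + 27517052599 - 20390982757 - 16670689208 + 10015581680 + 7346629512 - 3519222692 - 2291320912 + 851376628 + 483502844 - 133230930 - 64112359 + 12132164 + 4697205 - 526823 - 147273 + 6842 + 1002 - 3
= 33549419497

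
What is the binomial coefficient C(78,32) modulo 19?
0

Using Lucas' theorem:
Write n=78 and k=32 in base 19:
n in base 19: [4, 2]
k in base 19: [1, 13]
C(78,32) mod 19 = ∏ C(n_i, k_i) mod 19
Digit binomials (mod 19): C(4,1) = 4; C(2,13) = 0 (k_i > n_i)
Product: 4 × 0 = 0 ≡ 0 (mod 19)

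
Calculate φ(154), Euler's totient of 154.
60

154 = 2 × 7 × 11
φ(n) = n × ∏(1 - 1/p) for each prime p dividing n
φ(154) = 154 × (1 - 1/2) × (1 - 1/7) × (1 - 1/11) = 60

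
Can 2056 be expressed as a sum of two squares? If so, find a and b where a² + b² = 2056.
30² + 34² (a=30, b=34)

Factorization: 2056 = 2^3 × 257
By Fermat: n is sum of two squares iff every prime p ≡ 3 (mod 4) appears to even power.
All primes ≡ 3 (mod 4) appear to even power.
Search a = 0, 1, 2, … for 2056 - a² a perfect square: first hit at a = 30: 2056 - 900 = 1156 = 34².
2056 = 30² + 34² = 900 + 1156 ✓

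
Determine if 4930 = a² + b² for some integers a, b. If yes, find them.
13² + 69² (a=13, b=69)

Factorization: 4930 = 2 × 5 × 17 × 29
By Fermat: n is sum of two squares iff every prime p ≡ 3 (mod 4) appears to even power.
All primes ≡ 3 (mod 4) appear to even power.
Search a = 0, 1, 2, … for 4930 - a² a perfect square: first hit at a = 13: 4930 - 169 = 4761 = 69².
4930 = 13² + 69² = 169 + 4761 ✓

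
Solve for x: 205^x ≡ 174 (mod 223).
45

Baby-step giant-step with step n = ⌈√223⌉ = 15.
Baby steps 205^j mod 223 (j:value) for j=0..14: 0:1, 1:205, 2:101, 3:189, 4:166, 5:134, 6:41, 7:154, 8:127, 9:167, 10:116, 11:142, 12:120, 13:70, 14:78.
Giant-step multiplier: 205^(-15) ≡ 205^(222-15) = 205^207 ≡ 125 (mod 223).
Giant steps γ_i = 174·125^i mod 223: γ_0=174, γ_1=119, γ_2=157, γ_3=1 (in table at j=0).
x = i·n + j = 3·15 + 0 = 45.
Check: 205^45 ≡ 174 (mod 223).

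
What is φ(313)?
312

313 = 313
φ(n) = n × ∏(1 - 1/p) for each prime p dividing n
φ(313) = 313 × (1 - 1/313) = 312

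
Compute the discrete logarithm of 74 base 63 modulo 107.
101

Baby-step giant-step with step n = ⌈√107⌉ = 11.
Baby steps 63^j mod 107 (j:value) for j=0..10: 0:1, 1:63, 2:10, 3:95, 4:100, 5:94, 6:37, 7:84, 8:49, 9:91, 10:62.
Giant-step multiplier: 63^(-11) ≡ 63^(106-11) = 63^95 ≡ 2 (mod 107).
Giant steps γ_i = 74·2^i mod 107: γ_0=74, γ_1=41, γ_2=82, γ_3=57, γ_4=7, γ_5=14, γ_6=28, γ_7=56, γ_8=5, γ_9=10 (in table at j=2).
x = i·n + j = 9·11 + 2 = 101.
Check: 63^101 ≡ 74 (mod 107).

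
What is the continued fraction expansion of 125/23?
[5; 2, 3, 3]

Euclidean algorithm steps:
125 = 5 × 23 + 10
23 = 2 × 10 + 3
10 = 3 × 3 + 1
3 = 3 × 1 + 0
Continued fraction: [5; 2, 3, 3]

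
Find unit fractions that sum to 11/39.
1/4 + 1/32 + 1/1248

Greedy algorithm:
11/39: ceiling(39/11) = 4, use 1/4
5/156: ceiling(156/5) = 32, use 1/32
1/1248: ceiling(1248/1) = 1248, use 1/1248
Result: 11/39 = 1/4 + 1/32 + 1/1248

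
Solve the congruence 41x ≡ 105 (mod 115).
x ≡ 25 (mod 115)

gcd(41, 115) = 1, which divides 105, so solutions exist.
Find 41^(-1) mod 115 by the extended Euclidean algorithm:
115 = 2 × 41 + 33  ⟹  33 = (1)·115 + (-2)·41
41 = 1 × 33 + 8  ⟹  8 = (-1)·115 + (3)·41
33 = 4 × 8 + 1  ⟹  1 = (5)·115 + (-14)·41
So (-14)·41 ≡ 1 (mod 115), i.e. 41^(-1) ≡ -14 ≡ 101 (mod 115).
x ≡ 101 × 105 = 10605 ≡ 25 (mod 115).
Check: 41 × 25 = 1025 ≡ 105 (mod 115).
Unique solution: x ≡ 25 (mod 115)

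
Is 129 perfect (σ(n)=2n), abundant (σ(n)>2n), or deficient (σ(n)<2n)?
deficient

Proper divisors of 129: sum = 1 + 3 + 43 = 47
Since 47 < 129, 129 is deficient.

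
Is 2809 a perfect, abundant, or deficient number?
deficient

Proper divisors of 2809: sum = 1 + 53 = 54
Since 54 < 2809, 2809 is deficient.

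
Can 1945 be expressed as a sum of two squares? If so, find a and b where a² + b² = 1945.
3² + 44² (a=3, b=44)

Factorization: 1945 = 5 × 389
By Fermat: n is sum of two squares iff every prime p ≡ 3 (mod 4) appears to even power.
All primes ≡ 3 (mod 4) appear to even power.
Search a = 0, 1, 2, … for 1945 - a² a perfect square: first hit at a = 3: 1945 - 9 = 1936 = 44².
1945 = 3² + 44² = 9 + 1936 ✓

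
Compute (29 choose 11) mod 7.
0

Using Lucas' theorem:
Write n=29 and k=11 in base 7:
n in base 7: [4, 1]
k in base 7: [1, 4]
C(29,11) mod 7 = ∏ C(n_i, k_i) mod 7
Digit binomials (mod 7): C(4,1) = 4; C(1,4) = 0 (k_i > n_i)
Product: 4 × 0 = 0 ≡ 0 (mod 7)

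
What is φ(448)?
192

448 = 2^6 × 7
φ(n) = n × ∏(1 - 1/p) for each prime p dividing n
φ(448) = 448 × (1 - 1/2) × (1 - 1/7) = 192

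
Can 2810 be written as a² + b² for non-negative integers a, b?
1² + 53² (a=1, b=53)

Factorization: 2810 = 2 × 5 × 281
By Fermat: n is sum of two squares iff every prime p ≡ 3 (mod 4) appears to even power.
All primes ≡ 3 (mod 4) appear to even power.
Search a = 0, 1, 2, … for 2810 - a² a perfect square: first hit at a = 1: 2810 - 1 = 2809 = 53².
2810 = 1² + 53² = 1 + 2809 ✓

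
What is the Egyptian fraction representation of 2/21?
1/11 + 1/231

Greedy algorithm:
2/21: ceiling(21/2) = 11, use 1/11
1/231: ceiling(231/1) = 231, use 1/231
Result: 2/21 = 1/11 + 1/231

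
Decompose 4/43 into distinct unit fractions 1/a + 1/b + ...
1/11 + 1/473

Greedy algorithm:
4/43: ceiling(43/4) = 11, use 1/11
1/473: ceiling(473/1) = 473, use 1/473
Result: 4/43 = 1/11 + 1/473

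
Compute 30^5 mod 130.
10

Repeated squaring. Binary of 5 = 101.
30^1 ≡ 30 (mod 130); 30^2 ≡ 120 (mod 130); 30^4 ≡ 100 (mod 130)
30^5 = 30^1 × 30^4 ≡ 10 (mod 130)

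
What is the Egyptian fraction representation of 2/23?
1/12 + 1/276

Greedy algorithm:
2/23: ceiling(23/2) = 12, use 1/12
1/276: ceiling(276/1) = 276, use 1/276
Result: 2/23 = 1/12 + 1/276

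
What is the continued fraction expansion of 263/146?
[1; 1, 4, 29]

Euclidean algorithm steps:
263 = 1 × 146 + 117
146 = 1 × 117 + 29
117 = 4 × 29 + 1
29 = 29 × 1 + 0
Continued fraction: [1; 1, 4, 29]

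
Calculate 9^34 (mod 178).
139

Repeated squaring. Binary of 34 = 100010.
9^1 ≡ 9 (mod 178); 9^2 ≡ 81 (mod 178); 9^4 ≡ 153 (mod 178); 9^8 ≡ 91 (mod 178); 9^16 ≡ 93 (mod 178); 9^32 ≡ 105 (mod 178)
9^34 = 9^2 × 9^32 ≡ 139 (mod 178)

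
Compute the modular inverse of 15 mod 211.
197

gcd(15, 211) = 1, so the inverse exists.
Extended Euclidean algorithm on (211, 15):
211 = 14 × 15 + 1  ⟹  1 = (1)·211 + (-14)·15
So (-14)·15 ≡ 1 (mod 211), i.e. 15^(-1) ≡ -14 ≡ 197 (mod 211).
Check: 15 × 197 = 2955 ≡ 1 (mod 211)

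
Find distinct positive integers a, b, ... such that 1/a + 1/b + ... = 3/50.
1/17 + 1/850

Greedy algorithm:
3/50: ceiling(50/3) = 17, use 1/17
1/850: ceiling(850/1) = 850, use 1/850
Result: 3/50 = 1/17 + 1/850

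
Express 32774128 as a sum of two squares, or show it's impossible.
Not possible

Factorization: 32774128 = 2^4 × 127^3
By Fermat: n is sum of two squares iff every prime p ≡ 3 (mod 4) appears to even power.
Prime(s) ≡ 3 (mod 4) with odd exponent: [(127, 3)]
Therefore 32774128 cannot be expressed as a² + b².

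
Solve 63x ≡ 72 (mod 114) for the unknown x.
x ≡ 12 (mod 38)

gcd(63, 114) = 3, which divides 72, so solutions exist.
Divide through by 3: 21x ≡ 24 (mod 38).
Find 21^(-1) mod 38 by the extended Euclidean algorithm:
38 = 1 × 21 + 17  ⟹  17 = (1)·38 + (-1)·21
21 = 1 × 17 + 4  ⟹  4 = (-1)·38 + (2)·21
17 = 4 × 4 + 1  ⟹  1 = (5)·38 + (-9)·21
So (-9)·21 ≡ 1 (mod 38), i.e. 21^(-1) ≡ -9 ≡ 29 (mod 38).
x ≡ 29 × 24 = 696 ≡ 12 (mod 38).
Check: 63 × 12 = 756 ≡ 72 (mod 114).
x ≡ 12 (mod 38), giving 3 solutions mod 114.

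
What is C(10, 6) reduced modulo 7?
0

Using Lucas' theorem:
Write n=10 and k=6 in base 7:
n in base 7: [1, 3]
k in base 7: [0, 6]
C(10,6) mod 7 = ∏ C(n_i, k_i) mod 7
Digit binomials (mod 7): C(1,0) = 1; C(3,6) = 0 (k_i > n_i)
Product: 1 × 0 = 0 ≡ 0 (mod 7)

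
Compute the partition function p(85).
30167357

p(n) counts ways to write n as a sum of positive integers (order ignored).
Euler's pentagonal recurrence: p(k) = p(k-1) + p(k-2) - p(k-5) - p(k-7) + p(k-12) + p(k-15) - ... (offsets j(3j∓1)/2, signs ++--, p(0)=1, p(<0)=0).
DP table for k = 0..84: p(0)=1, p(1)=1, p(2)=2, p(3)=3, p(4)=5, p(5)=7, p(6)=11, p(7)=15, p(8)=22, p(9)=30, p(10)=42, p(11)=56, p(12)=77, p(13)=101, p(14)=135, p(15)=176, p(16)=231, p(17)=297, p(18)=385, p(19)=490, p(20)=627, p(21)=792, p(22)=1002, p(23)=1255, p(24)=1575, p(25)=1958, p(26)=2436, p(27)=3010, p(28)=3718, p(29)=4565, p(30)=5604, p(31)=6842, p(32)=8349, p(33)=10143, p(34)=12310, p(35)=14883, p(36)=17977, p(37)=21637, p(38)=26015, p(39)=31185, p(40)=37338, p(41)=44583, p(42)=53174, p(43)=63261, p(44)=75175, p(45)=89134, p(46)=105558, p(47)=124754, p(48)=147273, p(49)=173525, p(50)=204226, p(51)=239943, p(52)=281589, p(53)=329931, p(54)=386155, p(55)=451276, p(56)=526823, p(57)=614154, p(58)=715220, p(59)=831820, p(60)=966467, p(61)=1121505, p(62)=1300156, p(63)=1505499, p(64)=1741630, p(65)=2012558, p(66)=2323520, p(67)=2679689, p(68)=3087735, p(69)=3554345, p(70)=4087968, p(71)=4697205, p(72)=5392783, p(73)=6185689, p(74)=7089500, p(75)=8118264, p(76)=9289091, p(77)=10619863, p(78)=12132164, p(79)=13848650, p(80)=15796476, p(81)=18004327, p(82)=20506255, p(83)=23338469, p(84)=26543660.
Final step: p(85) = p(84) + p(83) - p(80) - p(78) + p(73) + p(70) - p(63) - p(59) + p(50) + p(45) - p(34) - p(28) + p(15) + p(8)
= 26543660 + 23338469 - 15796476 - 12132164 + 6185689 + 4087968 - 1505499 - 831820 + 204226 + 89134 - 12310 - 3718 + 176 + 22
= 30167357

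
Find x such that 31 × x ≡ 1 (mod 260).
151

gcd(31, 260) = 1, so the inverse exists.
Extended Euclidean algorithm on (260, 31):
260 = 8 × 31 + 12  ⟹  12 = (1)·260 + (-8)·31
31 = 2 × 12 + 7  ⟹  7 = (-2)·260 + (17)·31
12 = 1 × 7 + 5  ⟹  5 = (3)·260 + (-25)·31
7 = 1 × 5 + 2  ⟹  2 = (-5)·260 + (42)·31
5 = 2 × 2 + 1  ⟹  1 = (13)·260 + (-109)·31
So (-109)·31 ≡ 1 (mod 260), i.e. 31^(-1) ≡ -109 ≡ 151 (mod 260).
Check: 31 × 151 = 4681 ≡ 1 (mod 260)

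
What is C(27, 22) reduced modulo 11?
1

Using Lucas' theorem:
Write n=27 and k=22 in base 11:
n in base 11: [2, 5]
k in base 11: [2, 0]
C(27,22) mod 11 = ∏ C(n_i, k_i) mod 11
Digit binomials (mod 11): C(2,2) = 1; C(5,0) = 1
Product: 1 × 1 = 1 ≡ 1 (mod 11)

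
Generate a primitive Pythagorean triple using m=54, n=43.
(1067, 4644, 4765)

Euclid's formula: a = m² - n², b = 2mn, c = m² + n²
m = 54, n = 43
a = 54² - 43² = 2916 - 1849 = 1067
b = 2 × 54 × 43 = 4644
c = 54² + 43² = 2916 + 1849 = 4765
Verification: 1067² + 4644² = 1138489 + 21566736 = 22705225 = 4765² ✓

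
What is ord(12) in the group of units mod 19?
6

19 is prime, so ord(12) divides φ(19) = 18.
Divisors of 18: 1, 2, 3, 6, 9, 18.
Repeated squaring: 12^1 ≡ 12, 12^2 ≡ 11, 12^4 ≡ 7, 12^8 ≡ 11, 12^16 ≡ 7 (mod 19).
Test 12^d mod 19 for each divisor d in increasing order:
12^1 ≡ 12
12^2 ≡ 11
12^3 = 12^2·12^1 ≡ 18
12^6 = 12^4·12^2 ≡ 1  ← first divisor giving 1
The order is 6.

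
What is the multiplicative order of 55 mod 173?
86

173 is prime, so ord(55) divides φ(173) = 172.
Divisors of 172: 1, 2, 4, 43, 86, 172.
Repeated squaring: 55^1 ≡ 55, 55^2 ≡ 84, 55^4 ≡ 136, 55^8 ≡ 158, 55^16 ≡ 52, 55^32 ≡ 109, 55^64 ≡ 117, 55^128 ≡ 22 (mod 173).
Test 55^d mod 173 for each divisor d in increasing order:
55^1 ≡ 55
55^2 ≡ 84
55^4 ≡ 136
55^43 = 55^32·55^8·55^2·55^1 ≡ 172
55^86 = 55^64·55^16·55^4·55^2 ≡ 1  ← first divisor giving 1
The order is 86.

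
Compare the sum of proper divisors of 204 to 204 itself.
abundant

Proper divisors of 204: sum = 1 + 2 + 3 + 4 + 6 + 12 + 17 + 34 + 51 + 68 + 102 = 300
Since 300 > 204, 204 is abundant.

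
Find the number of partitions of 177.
522115831195

p(n) counts ways to write n as a sum of positive integers (order ignored).
Euler's pentagonal recurrence: p(k) = p(k-1) + p(k-2) - p(k-5) - p(k-7) + p(k-12) + p(k-15) - ... (offsets j(3j∓1)/2, signs ++--, p(0)=1, p(<0)=0).
DP table for k = 0..176: p(0)=1, p(1)=1, p(2)=2, p(3)=3, p(4)=5, p(5)=7, p(6)=11, p(7)=15, p(8)=22, p(9)=30, p(10)=42, p(11)=56, p(12)=77, p(13)=101, p(14)=135, p(15)=176, p(16)=231, p(17)=297, p(18)=385, p(19)=490, p(20)=627, p(21)=792, p(22)=1002, p(23)=1255, p(24)=1575, p(25)=1958, p(26)=2436, p(27)=3010, p(28)=3718, p(29)=4565, p(30)=5604, p(31)=6842, p(32)=8349, p(33)=10143, p(34)=12310, p(35)=14883, p(36)=17977, p(37)=21637, p(38)=26015, p(39)=31185, p(40)=37338, p(41)=44583, p(42)=53174, p(43)=63261, p(44)=75175, p(45)=89134, p(46)=105558, p(47)=124754, p(48)=147273, p(49)=173525, p(50)=204226, p(51)=239943, p(52)=281589, p(53)=329931, p(54)=386155, p(55)=451276, p(56)=526823, p(57)=614154, p(58)=715220, p(59)=831820, p(60)=966467, p(61)=1121505, p(62)=1300156, p(63)=1505499, p(64)=1741630, p(65)=2012558, p(66)=2323520, p(67)=2679689, p(68)=3087735, p(69)=3554345, p(70)=4087968, p(71)=4697205, p(72)=5392783, p(73)=6185689, p(74)=7089500, p(75)=8118264, p(76)=9289091, p(77)=10619863, p(78)=12132164, p(79)=13848650, p(80)=15796476, p(81)=18004327, p(82)=20506255, p(83)=23338469, p(84)=26543660, p(85)=30167357, p(86)=34262962, p(87)=38887673, p(88)=44108109, p(89)=49995925, p(90)=56634173, p(91)=64112359, p(92)=72533807, p(93)=82010177, p(94)=92669720, p(95)=104651419, p(96)=118114304, p(97)=133230930, p(98)=150198136, p(99)=169229875, p(100)=190569292, p(101)=214481126, p(102)=241265379, p(103)=271248950, p(104)=304801365, p(105)=342325709, p(106)=384276336, p(107)=431149389, p(108)=483502844, p(109)=541946240, p(110)=607163746, p(111)=679903203, p(112)=761002156, p(113)=851376628, p(114)=952050665, p(115)=1064144451, p(116)=1188908248, p(117)=1327710076, p(118)=1482074143, p(119)=1653668665, p(120)=1844349560, p(121)=2056148051, p(122)=2291320912, p(123)=2552338241, p(124)=2841940500, p(125)=3163127352, p(126)=3519222692, p(127)=3913864295, p(128)=4351078600, p(129)=4835271870, p(130)=5371315400, p(131)=5964539504, p(132)=6620830889, p(133)=7346629512, p(134)=8149040695, p(135)=9035836076, p(136)=10015581680, p(137)=11097645016, p(138)=12292341831, p(139)=13610949895, p(140)=15065878135, p(141)=16670689208, p(142)=18440293320, p(143)=20390982757, p(144)=22540654445, p(145)=24908858009, p(146)=27517052599, p(147)=30388671978, p(148)=33549419497, p(149)=37027355200, p(150)=40853235313, p(151)=45060624582, p(152)=49686288421, p(153)=54770336324, p(154)=60356673280, p(155)=66493182097, p(156)=73232243759, p(157)=80630964769, p(158)=88751778802, p(159)=97662728555, p(160)=107438159466, p(161)=118159068427, p(162)=129913904637, p(163)=142798995930, p(164)=156919475295, p(165)=172389800255, p(166)=189334822579, p(167)=207890420102, p(168)=228204732751, p(169)=250438925115, p(170)=274768617130, p(171)=301384802048, p(172)=330495499613, p(173)=362326859895, p(174)=397125074750, p(175)=435157697830, p(176)=476715857290.
Final step: p(177) = p(176) + p(175) - p(172) - p(170) + p(165) + p(162) - p(155) - p(151) + p(142) + p(137) - p(126) - p(120) + p(107) + p(100) - p(85) - p(77) + p(60) + p(51) - p(32) - p(22) + p(1)
= 476715857290 + 435157697830 - 330495499613 - 274768617130 + 172389800255 + 129913904637 - 66493182097 - 45060624582 + 18440293320 + 11097645016 - 3519222692 - 1844349560 + 431149389 + 190569292 - 30167357 - 10619863 + 966467 + 239943 - 8349 - 1002 + 1
= 522115831195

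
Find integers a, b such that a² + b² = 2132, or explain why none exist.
4² + 46² (a=4, b=46)

Factorization: 2132 = 2^2 × 13 × 41
By Fermat: n is sum of two squares iff every prime p ≡ 3 (mod 4) appears to even power.
All primes ≡ 3 (mod 4) appear to even power.
Search a = 0, 1, 2, … for 2132 - a² a perfect square: first hit at a = 4: 2132 - 16 = 2116 = 46².
2132 = 4² + 46² = 16 + 2116 ✓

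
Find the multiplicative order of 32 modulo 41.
4

41 is prime, so ord(32) divides φ(41) = 40.
Divisors of 40: 1, 2, 4, 5, 8, 10, 20, 40.
Repeated squaring: 32^1 ≡ 32, 32^2 ≡ 40, 32^4 ≡ 1, 32^8 ≡ 1, 32^16 ≡ 1, 32^32 ≡ 1 (mod 41).
Test 32^d mod 41 for each divisor d in increasing order:
32^1 ≡ 32
32^2 ≡ 40
32^4 ≡ 1  ← first divisor giving 1
The order is 4.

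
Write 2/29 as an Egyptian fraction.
1/15 + 1/435

Greedy algorithm:
2/29: ceiling(29/2) = 15, use 1/15
1/435: ceiling(435/1) = 435, use 1/435
Result: 2/29 = 1/15 + 1/435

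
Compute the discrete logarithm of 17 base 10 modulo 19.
8

Baby-step giant-step with step n = ⌈√19⌉ = 5.
Baby steps 10^j mod 19 (j:value) for j=0..4: 0:1, 1:10, 2:5, 3:12, 4:6.
Giant-step multiplier: 10^(-5) ≡ 10^(18-5) = 10^13 ≡ 13 (mod 19).
Giant steps γ_i = 17·13^i mod 19: γ_0=17, γ_1=12 (in table at j=3).
x = i·n + j = 1·5 + 3 = 8.
Check: 10^8 ≡ 17 (mod 19).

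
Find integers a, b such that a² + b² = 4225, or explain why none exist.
0² + 65² (a=0, b=65)

Factorization: 4225 = 5^2 × 13^2
By Fermat: n is sum of two squares iff every prime p ≡ 3 (mod 4) appears to even power.
All primes ≡ 3 (mod 4) appear to even power.
Search a = 0, 1, 2, … for 4225 - a² a perfect square: first hit at a = 0: 4225 - 0 = 4225 = 65².
4225 = 0² + 65² = 0 + 4225 ✓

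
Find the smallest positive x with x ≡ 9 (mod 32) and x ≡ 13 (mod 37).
457

Using Chinese Remainder Theorem:
M = 32 × 37 = 1184
M1 = 37, M2 = 32
y1 = 37^(-1) mod 32 = 13
y2 = 32^(-1) mod 37 = 22
x = (9×37×13 + 13×32×22) mod 1184 = 457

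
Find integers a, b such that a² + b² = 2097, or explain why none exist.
24² + 39² (a=24, b=39)

Factorization: 2097 = 3^2 × 233
By Fermat: n is sum of two squares iff every prime p ≡ 3 (mod 4) appears to even power.
All primes ≡ 3 (mod 4) appear to even power.
Search a = 0, 1, 2, … for 2097 - a² a perfect square: first hit at a = 24: 2097 - 576 = 1521 = 39².
2097 = 24² + 39² = 576 + 1521 ✓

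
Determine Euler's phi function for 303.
200

303 = 3 × 101
φ(n) = n × ∏(1 - 1/p) for each prime p dividing n
φ(303) = 303 × (1 - 1/3) × (1 - 1/101) = 200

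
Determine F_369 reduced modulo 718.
448

Matrix identity: Q^n = [[F_(n+1), F_n], [F_n, F_(n-1)]] with Q = [[1,1],[1,0]].
n = 369 = 101110001₂. Square-and-multiply, entries mod 718:
Q^1 = [[1,1],[1,0]]
Q^2 = (Q^1)² = [[2,1],[1,1]]
Q^5 = (Q^2)²·Q = [[8,5],[5,3]]
Q^11 = (Q^5)²·Q = [[144,89],[89,55]]
Q^23 = (Q^11)²·Q = [[416,655],[655,479]]
Q^46 = (Q^23)² = [[397,337],[337,60]]
Q^92 = (Q^46)² = [[492,357],[357,135]]
Q^184 = (Q^92)² = [[461,541],[541,638]]
Q^369 = (Q^184)²·Q = [[503,448],[448,55]]
F_369 mod 718 = Q^369[0][1] = 448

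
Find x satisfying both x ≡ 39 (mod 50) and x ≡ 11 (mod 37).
1639

Using Chinese Remainder Theorem:
M = 50 × 37 = 1850
M1 = 37, M2 = 50
y1 = 37^(-1) mod 50 = 23
y2 = 50^(-1) mod 37 = 20
x = (39×37×23 + 11×50×20) mod 1850 = 1639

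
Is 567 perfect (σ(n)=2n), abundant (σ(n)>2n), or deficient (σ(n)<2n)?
deficient

Proper divisors of 567: sum = 1 + 3 + 7 + 9 + 21 + 27 + 63 + 81 + 189 = 401
Since 401 < 567, 567 is deficient.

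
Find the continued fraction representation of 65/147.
[0; 2, 3, 1, 4, 1, 2]

Euclidean algorithm steps:
65 = 0 × 147 + 65
147 = 2 × 65 + 17
65 = 3 × 17 + 14
17 = 1 × 14 + 3
14 = 4 × 3 + 2
3 = 1 × 2 + 1
2 = 2 × 1 + 0
Continued fraction: [0; 2, 3, 1, 4, 1, 2]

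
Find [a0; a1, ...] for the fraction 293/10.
[29; 3, 3]

Euclidean algorithm steps:
293 = 29 × 10 + 3
10 = 3 × 3 + 1
3 = 3 × 1 + 0
Continued fraction: [29; 3, 3]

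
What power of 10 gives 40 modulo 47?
15

Baby-step giant-step with step n = ⌈√47⌉ = 7.
Baby steps 10^j mod 47 (j:value) for j=0..6: 0:1, 1:10, 2:6, 3:13, 4:36, 5:31, 6:28.
Giant-step multiplier: 10^(-7) ≡ 10^(46-7) = 10^39 ≡ 23 (mod 47).
Giant steps γ_i = 40·23^i mod 47: γ_0=40, γ_1=27, γ_2=10 (in table at j=1).
x = i·n + j = 2·7 + 1 = 15.
Check: 10^15 ≡ 40 (mod 47).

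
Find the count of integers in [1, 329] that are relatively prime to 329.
276

329 = 7 × 47
φ(n) = n × ∏(1 - 1/p) for each prime p dividing n
φ(329) = 329 × (1 - 1/7) × (1 - 1/47) = 276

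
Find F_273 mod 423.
187

Matrix identity: Q^n = [[F_(n+1), F_n], [F_n, F_(n-1)]] with Q = [[1,1],[1,0]].
n = 273 = 100010001₂. Square-and-multiply, entries mod 423:
Q^1 = [[1,1],[1,0]]
Q^2 = (Q^1)² = [[2,1],[1,1]]
Q^4 = (Q^2)² = [[5,3],[3,2]]
Q^8 = (Q^4)² = [[34,21],[21,13]]
Q^17 = (Q^8)²·Q = [[46,328],[328,141]]
Q^34 = (Q^17)² = [[143,1],[1,142]]
Q^68 = (Q^34)² = [[146,285],[285,284]]
Q^136 = (Q^68)² = [[175,303],[303,295]]
Q^273 = (Q^136)²·Q = [[46,187],[187,282]]
F_273 mod 423 = Q^273[0][1] = 187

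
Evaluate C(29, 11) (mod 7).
0

Using Lucas' theorem:
Write n=29 and k=11 in base 7:
n in base 7: [4, 1]
k in base 7: [1, 4]
C(29,11) mod 7 = ∏ C(n_i, k_i) mod 7
Digit binomials (mod 7): C(4,1) = 4; C(1,4) = 0 (k_i > n_i)
Product: 4 × 0 = 0 ≡ 0 (mod 7)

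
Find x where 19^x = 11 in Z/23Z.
5

Baby-step giant-step with step n = ⌈√23⌉ = 5.
Baby steps 19^j mod 23 (j:value) for j=0..4: 0:1, 1:19, 2:16, 3:5, 4:3.
Giant-step multiplier: 19^(-5) ≡ 19^(22-5) = 19^17 ≡ 21 (mod 23).
Giant steps γ_i = 11·21^i mod 23: γ_0=11, γ_1=1 (in table at j=0).
x = i·n + j = 1·5 + 0 = 5.
Check: 19^5 ≡ 11 (mod 23).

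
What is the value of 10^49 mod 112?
80

Repeated squaring. Binary of 49 = 110001.
10^1 ≡ 10 (mod 112); 10^2 ≡ 100 (mod 112); 10^4 ≡ 32 (mod 112); 10^8 ≡ 16 (mod 112); 10^16 ≡ 32 (mod 112); 10^32 ≡ 16 (mod 112)
10^49 = 10^1 × 10^16 × 10^32 ≡ 80 (mod 112)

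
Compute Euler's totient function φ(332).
164

332 = 2^2 × 83
φ(n) = n × ∏(1 - 1/p) for each prime p dividing n
φ(332) = 332 × (1 - 1/2) × (1 - 1/83) = 164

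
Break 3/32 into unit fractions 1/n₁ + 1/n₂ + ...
1/11 + 1/352

Greedy algorithm:
3/32: ceiling(32/3) = 11, use 1/11
1/352: ceiling(352/1) = 352, use 1/352
Result: 3/32 = 1/11 + 1/352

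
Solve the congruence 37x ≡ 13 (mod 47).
x ≡ 41 (mod 47)

gcd(37, 47) = 1, which divides 13, so solutions exist.
Find 37^(-1) mod 47 by the extended Euclidean algorithm:
47 = 1 × 37 + 10  ⟹  10 = (1)·47 + (-1)·37
37 = 3 × 10 + 7  ⟹  7 = (-3)·47 + (4)·37
10 = 1 × 7 + 3  ⟹  3 = (4)·47 + (-5)·37
7 = 2 × 3 + 1  ⟹  1 = (-11)·47 + (14)·37
So (14)·37 ≡ 1 (mod 47), i.e. 37^(-1) ≡ 14 (mod 47).
x ≡ 14 × 13 = 182 ≡ 41 (mod 47).
Check: 37 × 41 = 1517 ≡ 13 (mod 47).
Unique solution: x ≡ 41 (mod 47)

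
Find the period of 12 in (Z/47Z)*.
23

47 is prime, so ord(12) divides φ(47) = 46.
Divisors of 46: 1, 2, 23, 46.
Repeated squaring: 12^1 ≡ 12, 12^2 ≡ 3, 12^4 ≡ 9, 12^8 ≡ 34, 12^16 ≡ 28, 12^32 ≡ 32 (mod 47).
Test 12^d mod 47 for each divisor d in increasing order:
12^1 ≡ 12
12^2 ≡ 3
12^23 = 12^16·12^4·12^2·12^1 ≡ 1  ← first divisor giving 1
The order is 23.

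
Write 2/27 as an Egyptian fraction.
1/14 + 1/378

Greedy algorithm:
2/27: ceiling(27/2) = 14, use 1/14
1/378: ceiling(378/1) = 378, use 1/378
Result: 2/27 = 1/14 + 1/378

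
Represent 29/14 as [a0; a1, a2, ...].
[2; 14]

Euclidean algorithm steps:
29 = 2 × 14 + 1
14 = 14 × 1 + 0
Continued fraction: [2; 14]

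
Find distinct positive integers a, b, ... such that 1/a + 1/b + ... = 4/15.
1/4 + 1/60

Greedy algorithm:
4/15: ceiling(15/4) = 4, use 1/4
1/60: ceiling(60/1) = 60, use 1/60
Result: 4/15 = 1/4 + 1/60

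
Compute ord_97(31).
48

97 is prime, so ord(31) divides φ(97) = 96.
Divisors of 96: 1, 2, 3, 4, 6, 8, 12, 16, 24, 32, 48, 96.
Repeated squaring: 31^1 ≡ 31, 31^2 ≡ 88, 31^4 ≡ 81, 31^8 ≡ 62, 31^16 ≡ 61, 31^32 ≡ 35, 31^64 ≡ 61 (mod 97).
Test 31^d mod 97 for each divisor d in increasing order:
31^1 ≡ 31
31^2 ≡ 88
31^3 = 31^2·31^1 ≡ 12
31^4 ≡ 81
31^6 = 31^4·31^2 ≡ 47
31^8 ≡ 62
31^12 = 31^8·31^4 ≡ 75
31^16 ≡ 61
31^24 = 31^16·31^8 ≡ 96
31^32 ≡ 35
31^48 = 31^32·31^16 ≡ 1  ← first divisor giving 1
The order is 48.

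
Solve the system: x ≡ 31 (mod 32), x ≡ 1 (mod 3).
31

Using Chinese Remainder Theorem:
M = 32 × 3 = 96
M1 = 3, M2 = 32
y1 = 3^(-1) mod 32 = 11
y2 = 32^(-1) mod 3 = 2
x = (31×3×11 + 1×32×2) mod 96 = 31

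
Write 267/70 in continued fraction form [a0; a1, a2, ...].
[3; 1, 4, 2, 1, 1, 2]

Euclidean algorithm steps:
267 = 3 × 70 + 57
70 = 1 × 57 + 13
57 = 4 × 13 + 5
13 = 2 × 5 + 3
5 = 1 × 3 + 2
3 = 1 × 2 + 1
2 = 2 × 1 + 0
Continued fraction: [3; 1, 4, 2, 1, 1, 2]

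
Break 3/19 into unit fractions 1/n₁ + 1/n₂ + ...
1/7 + 1/67 + 1/8911

Greedy algorithm:
3/19: ceiling(19/3) = 7, use 1/7
2/133: ceiling(133/2) = 67, use 1/67
1/8911: ceiling(8911/1) = 8911, use 1/8911
Result: 3/19 = 1/7 + 1/67 + 1/8911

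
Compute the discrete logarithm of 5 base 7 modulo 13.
3

Baby-step giant-step with step n = ⌈√13⌉ = 4.
Baby steps 7^j mod 13 (j:value) for j=0..3: 0:1, 1:7, 2:10, 3:5.
h = 5 is already in the table at j=3, so x = 3.
Check: 7^3 ≡ 5 (mod 13).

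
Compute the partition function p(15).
176

p(n) counts ways to write n as a sum of positive integers (order ignored).
Euler's pentagonal recurrence: p(k) = p(k-1) + p(k-2) - p(k-5) - p(k-7) + p(k-12) + p(k-15) - ... (offsets j(3j∓1)/2, signs ++--, p(0)=1, p(<0)=0).
DP table for k = 0..14: p(0)=1, p(1)=1, p(2)=2, p(3)=3, p(4)=5, p(5)=7, p(6)=11, p(7)=15, p(8)=22, p(9)=30, p(10)=42, p(11)=56, p(12)=77, p(13)=101, p(14)=135.
Final step: p(15) = p(14) + p(13) - p(10) - p(8) + p(3) + p(0)
= 135 + 101 - 42 - 22 + 3 + 1
= 176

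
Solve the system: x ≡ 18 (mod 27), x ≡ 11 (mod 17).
45

Using Chinese Remainder Theorem:
M = 27 × 17 = 459
M1 = 17, M2 = 27
y1 = 17^(-1) mod 27 = 8
y2 = 27^(-1) mod 17 = 12
x = (18×17×8 + 11×27×12) mod 459 = 45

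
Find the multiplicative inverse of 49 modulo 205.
159

gcd(49, 205) = 1, so the inverse exists.
Extended Euclidean algorithm on (205, 49):
205 = 4 × 49 + 9  ⟹  9 = (1)·205 + (-4)·49
49 = 5 × 9 + 4  ⟹  4 = (-5)·205 + (21)·49
9 = 2 × 4 + 1  ⟹  1 = (11)·205 + (-46)·49
So (-46)·49 ≡ 1 (mod 205), i.e. 49^(-1) ≡ -46 ≡ 159 (mod 205).
Check: 49 × 159 = 7791 ≡ 1 (mod 205)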